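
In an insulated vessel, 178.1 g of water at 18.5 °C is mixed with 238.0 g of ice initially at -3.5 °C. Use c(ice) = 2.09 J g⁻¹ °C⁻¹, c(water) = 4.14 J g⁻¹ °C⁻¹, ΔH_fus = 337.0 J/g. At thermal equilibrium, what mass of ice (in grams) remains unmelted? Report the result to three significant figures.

Heat to warm all ice to 0 °C: 238.0×2.09×3.5 = 1741.0 J
Heat released by water cooling to 0 °C: 178.1×4.14×18.5 = 13641 J
13641 J < 1741.0 + 238.0×337.0 = 81947.0 J, so not all ice melts; final T = 0 °C.
Heat left for melting: 13641 − 1741.0 = 11900.0 J
Mass melted = 11900.0 / 337.0 = 35.31 g
Ice remaining = 238.0 − 35.31 = 202.69 g

m_ice remaining = 203 g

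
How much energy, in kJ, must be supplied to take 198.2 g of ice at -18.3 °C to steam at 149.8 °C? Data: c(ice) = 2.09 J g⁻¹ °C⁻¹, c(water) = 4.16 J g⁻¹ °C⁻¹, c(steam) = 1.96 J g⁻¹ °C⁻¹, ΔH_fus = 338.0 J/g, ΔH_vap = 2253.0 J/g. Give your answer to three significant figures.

q1 (heat ice -18.3→0.0 °C): 198.2 × 2.09 × 18.3 = 7581 J
q2 (melt at 0 °C): 198.2 × 338.0 = 66992 J
q3 (heat water 0.0→100.0 °C): 198.2 × 4.16 × 100.0 = 82451 J
q4 (vaporize at 100 °C): 198.2 × 2253.0 = 446545 J
q5 (heat steam 100.0→149.8 °C): 198.2 × 1.96 × 49.8 = 19346 J
Total: 7581 + 66992 + 82451 + 446545 + 19346 = 622915 J = 623 kJ

q = 623 kJ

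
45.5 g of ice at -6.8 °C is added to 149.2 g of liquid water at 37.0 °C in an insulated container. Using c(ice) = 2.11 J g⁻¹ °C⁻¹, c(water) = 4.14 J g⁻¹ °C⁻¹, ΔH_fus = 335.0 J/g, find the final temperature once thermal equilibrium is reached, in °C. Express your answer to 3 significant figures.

Heat to bring ice to 0 °C and melt it: q₁ = 45.5×2.11×6.8 + 45.5×335.0 = 15895 J
Heat the water can supply cooling to 0 °C: 149.2×4.14×37.0 = 22854.5 J > q₁, so all ice melts.
Energy balance: 149.2×4.14×(37.0 − T) = 15895 + 45.5×4.14×(T − 0)
617.688(37.0 − T) = 15895 + 188.37 T
22854.5 − 15895 = 806.058 T
T = 6959.5 / 806.058 = 8.634 °C

T_f = 8.63 °C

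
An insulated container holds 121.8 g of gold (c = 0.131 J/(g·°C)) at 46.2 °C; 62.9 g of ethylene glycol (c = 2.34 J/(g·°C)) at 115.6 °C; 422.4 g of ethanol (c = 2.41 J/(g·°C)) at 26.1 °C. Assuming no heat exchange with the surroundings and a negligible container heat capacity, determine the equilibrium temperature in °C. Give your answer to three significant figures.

Σ mᵢcᵢ(T − Tᵢ) = 0  ⇒  T = Σ mᵢcᵢTᵢ / Σ mᵢcᵢ
Σ mᵢcᵢ = 121.8×0.131 + 62.9×2.34 + 422.4×2.41 = 1181.1258
Σ mᵢcᵢTᵢ = 15.9558×46.2 + 147.186×115.6 + 1017.984×26.1 = 44321
T = 44321 / 1181.1258 = 37.52 °C

T_f = 37.5 °C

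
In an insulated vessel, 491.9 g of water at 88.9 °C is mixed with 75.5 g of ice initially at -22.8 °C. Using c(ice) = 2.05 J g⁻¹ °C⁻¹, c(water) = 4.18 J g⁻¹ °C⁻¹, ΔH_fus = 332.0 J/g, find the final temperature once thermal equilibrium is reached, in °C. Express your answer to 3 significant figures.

T_f = 65.0 °C

Heat to bring ice to 0 °C and melt it: q₁ = 75.5×2.05×22.8 + 75.5×332.0 = 28595 J
Heat the water can supply cooling to 0 °C: 491.9×4.18×88.9 = 182791 J > q₁, so all ice melts.
Energy balance: 491.9×4.18×(88.9 − T) = 28595 + 75.5×4.18×(T − 0)
2056.142(88.9 − T) = 28595 + 315.59 T
182791 − 28595 = 2371.732 T
T = 154196 / 2371.732 = 65.01 °C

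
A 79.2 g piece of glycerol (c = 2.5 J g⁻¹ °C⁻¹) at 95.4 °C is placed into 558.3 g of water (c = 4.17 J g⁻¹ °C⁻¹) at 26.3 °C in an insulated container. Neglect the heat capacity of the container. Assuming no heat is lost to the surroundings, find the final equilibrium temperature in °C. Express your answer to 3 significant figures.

Heat lost by glycerol = heat gained by water.
(79.2)(2.5)(95.4 − T) = (558.3)(4.17)(T − 26.3)
198 (95.4 − T) = 2328.111 (T − 26.3)
18889 − 198 T = 2328.111 T − 61229
80118 = 2526.111 T
T = 31.72 °C

T_f = 31.7 °C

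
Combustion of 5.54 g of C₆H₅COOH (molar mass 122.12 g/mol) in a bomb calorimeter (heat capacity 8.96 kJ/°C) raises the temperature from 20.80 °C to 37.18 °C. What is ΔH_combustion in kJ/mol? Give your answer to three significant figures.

ΔH = -3240 kJ/mol

ΔT = 37.18 − 20.80 = 16.38 °C
q_cal = C_cal × ΔT = 8.96 × 16.38 = 146.7648 kJ
n = 5.54 / 122.12 = 0.045365 mol
q_rxn = −q_cal = -146.7648 kJ
ΔH = -146.7648 / 0.045365 = -3235 kJ/mol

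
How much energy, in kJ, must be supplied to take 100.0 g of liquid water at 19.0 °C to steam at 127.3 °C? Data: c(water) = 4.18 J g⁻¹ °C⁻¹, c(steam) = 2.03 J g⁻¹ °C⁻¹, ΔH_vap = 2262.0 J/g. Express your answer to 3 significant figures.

q = 266 kJ

q1 (heat water 19.0→100.0 °C): 100.0 × 4.18 × 81.0 = 33858 J
q2 (vaporize at 100 °C): 100.0 × 2262.0 = 226200 J
q3 (heat steam 100.0→127.3 °C): 100.0 × 2.03 × 27.3 = 5542 J
Total: 33858 + 226200 + 5542 = 265600 J = 266 kJ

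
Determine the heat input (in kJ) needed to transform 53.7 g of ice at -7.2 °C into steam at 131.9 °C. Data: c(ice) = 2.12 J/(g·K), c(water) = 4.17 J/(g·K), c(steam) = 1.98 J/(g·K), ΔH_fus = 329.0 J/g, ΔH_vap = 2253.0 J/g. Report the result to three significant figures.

q1 (heat ice -7.2→0.0 °C): 53.7 × 2.12 × 7.2 = 820 J
q2 (melt at 0 °C): 53.7 × 329.0 = 17667 J
q3 (heat water 0.0→100.0 °C): 53.7 × 4.17 × 100.0 = 22393 J
q4 (vaporize at 100 °C): 53.7 × 2253.0 = 120986 J
q5 (heat steam 100.0→131.9 °C): 53.7 × 1.98 × 31.9 = 3392 J
Total: 820 + 17667 + 22393 + 120986 + 3392 = 165258 J = 165 kJ

q = 165 kJ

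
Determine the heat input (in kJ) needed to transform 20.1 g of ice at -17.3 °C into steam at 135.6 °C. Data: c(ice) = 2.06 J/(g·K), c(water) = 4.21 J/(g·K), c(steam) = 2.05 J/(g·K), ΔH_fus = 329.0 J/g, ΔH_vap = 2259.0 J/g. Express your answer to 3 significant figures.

q = 62.7 kJ

q1 (heat ice -17.3→0.0 °C): 20.1 × 2.06 × 17.3 = 716 J
q2 (melt at 0 °C): 20.1 × 329.0 = 6613 J
q3 (heat water 0.0→100.0 °C): 20.1 × 4.21 × 100.0 = 8462 J
q4 (vaporize at 100 °C): 20.1 × 2259.0 = 45406 J
q5 (heat steam 100.0→135.6 °C): 20.1 × 2.05 × 35.6 = 1467 J
Total: 716 + 6613 + 8462 + 45406 + 1467 = 62664 J = 62.7 kJ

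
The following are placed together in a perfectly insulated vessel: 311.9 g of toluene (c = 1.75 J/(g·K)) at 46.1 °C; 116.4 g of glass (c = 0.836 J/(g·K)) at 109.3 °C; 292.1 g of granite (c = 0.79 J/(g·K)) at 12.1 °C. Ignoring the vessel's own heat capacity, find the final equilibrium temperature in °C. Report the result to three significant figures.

T_f = 44.2 °C

Σ mᵢcᵢ(T − Tᵢ) = 0  ⇒  T = Σ mᵢcᵢTᵢ / Σ mᵢcᵢ
Σ mᵢcᵢ = 311.9×1.75 + 116.4×0.836 + 292.1×0.79 = 873.8944
Σ mᵢcᵢTᵢ = 545.825×46.1 + 97.3104×109.3 + 230.759×12.1 = 38591
T = 38591 / 873.8944 = 44.16 °C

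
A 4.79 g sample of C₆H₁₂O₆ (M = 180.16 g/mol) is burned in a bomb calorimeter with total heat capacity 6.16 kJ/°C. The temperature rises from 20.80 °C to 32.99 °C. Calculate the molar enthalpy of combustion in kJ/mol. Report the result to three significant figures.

ΔT = 32.99 − 20.80 = 12.19 °C
q_cal = C_cal × ΔT = 6.16 × 12.19 = 75.0904 kJ
n = 4.79 / 180.16 = 0.02659 mol
q_rxn = −q_cal = -75.0904 kJ
ΔH = -75.0904 / 0.02659 = -2824 kJ/mol

ΔH = -2820 kJ/mol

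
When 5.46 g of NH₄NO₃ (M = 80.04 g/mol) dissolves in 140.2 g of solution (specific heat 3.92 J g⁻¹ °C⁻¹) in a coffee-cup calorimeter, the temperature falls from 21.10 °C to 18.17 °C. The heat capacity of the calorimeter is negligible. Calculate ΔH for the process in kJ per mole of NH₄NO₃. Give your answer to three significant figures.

ΔH = 23.6 kJ/mol

|ΔT| = |18.17 − 21.10| = 2.93 °C
|q_surr| = (140.2 × 3.92) × 2.93 = 549.584 × 2.93 = 1610 J
n(NH₄NO₃) = 5.46 / 80.04 = 0.06822 mol
Temperature fell, so q_rxn = +|q_surr| = 1.610 kJ
ΔH = q_rxn / n = 23.60 kJ/mol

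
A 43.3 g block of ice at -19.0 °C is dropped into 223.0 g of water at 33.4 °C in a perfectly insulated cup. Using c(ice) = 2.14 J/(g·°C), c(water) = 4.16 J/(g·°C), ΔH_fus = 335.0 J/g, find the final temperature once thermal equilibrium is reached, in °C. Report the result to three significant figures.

Heat to bring ice to 0 °C and melt it: q₁ = 43.3×2.14×19.0 + 43.3×335.0 = 16266 J
Heat the water can supply cooling to 0 °C: 223.0×4.16×33.4 = 30984.5 J > q₁, so all ice melts.
Energy balance: 223.0×4.16×(33.4 − T) = 16266 + 43.3×4.16×(T − 0)
927.68(33.4 − T) = 16266 + 180.128 T
30984.5 − 16266 = 1107.808 T
T = 14718.5 / 1107.808 = 13.29 °C

T_f = 13.3 °C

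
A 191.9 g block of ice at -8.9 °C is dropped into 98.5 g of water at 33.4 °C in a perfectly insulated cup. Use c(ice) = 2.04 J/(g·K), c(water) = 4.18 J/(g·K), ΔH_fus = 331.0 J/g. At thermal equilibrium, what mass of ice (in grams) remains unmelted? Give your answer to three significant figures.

m_ice remaining = 161 g

Heat to warm all ice to 0 °C: 191.9×2.04×8.9 = 3484.1 J
Heat released by water cooling to 0 °C: 98.5×4.18×33.4 = 13752 J
13752 J < 3484.1 + 191.9×331.0 = 67003.0 J, so not all ice melts; final T = 0 °C.
Heat left for melting: 13752 − 3484.1 = 10267.9 J
Mass melted = 10267.9 / 331.0 = 31.02 g
Ice remaining = 191.9 − 31.02 = 160.88 g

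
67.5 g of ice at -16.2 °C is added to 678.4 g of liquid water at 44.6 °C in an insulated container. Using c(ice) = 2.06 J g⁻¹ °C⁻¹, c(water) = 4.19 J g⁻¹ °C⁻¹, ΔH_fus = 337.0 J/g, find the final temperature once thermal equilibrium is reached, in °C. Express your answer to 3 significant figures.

Heat to bring ice to 0 °C and melt it: q₁ = 67.5×2.06×16.2 + 67.5×337.0 = 25000 J
Heat the water can supply cooling to 0 °C: 678.4×4.19×44.6 = 126775 J > q₁, so all ice melts.
Energy balance: 678.4×4.19×(44.6 − T) = 25000 + 67.5×4.19×(T − 0)
2842.496(44.6 − T) = 25000 + 282.825 T
126775 − 25000 = 3125.321 T
T = 101775 / 3125.321 = 32.56 °C

T_f = 32.6 °C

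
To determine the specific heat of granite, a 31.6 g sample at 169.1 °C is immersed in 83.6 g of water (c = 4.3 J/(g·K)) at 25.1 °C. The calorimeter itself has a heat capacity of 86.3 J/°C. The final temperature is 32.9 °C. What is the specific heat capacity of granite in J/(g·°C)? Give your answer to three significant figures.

q_gained = (83.6 × 4.3 + 86.3) × (32.9 − 25.1) = 3477 J
q_lost = 31.6 × c × (169.1 − 32.9) = 4303.92 c
Set equal: c = 3477 / 4303.92 = 0.808 J/(g·°C)

c = 0.808 J/(g·°C)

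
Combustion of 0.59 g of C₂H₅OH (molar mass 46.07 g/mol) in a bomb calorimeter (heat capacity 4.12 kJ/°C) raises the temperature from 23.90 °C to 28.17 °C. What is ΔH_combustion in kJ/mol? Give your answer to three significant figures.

ΔT = 28.17 − 23.90 = 4.27 °C
q_cal = C_cal × ΔT = 4.12 × 4.27 = 17.5924 kJ
n = 0.59 / 46.07 = 0.01281 mol
q_rxn = −q_cal = -17.5924 kJ
ΔH = -17.5924 / 0.01281 = -1373 kJ/mol

ΔH = -1370 kJ/mol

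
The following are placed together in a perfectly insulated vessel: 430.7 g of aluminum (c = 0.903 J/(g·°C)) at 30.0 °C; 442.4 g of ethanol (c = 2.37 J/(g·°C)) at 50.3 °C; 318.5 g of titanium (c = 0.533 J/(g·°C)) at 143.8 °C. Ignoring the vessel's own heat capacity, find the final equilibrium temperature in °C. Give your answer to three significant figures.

T_f = 55.3 °C

Σ mᵢcᵢ(T − Tᵢ) = 0  ⇒  T = Σ mᵢcᵢTᵢ / Σ mᵢcᵢ
Σ mᵢcᵢ = 430.7×0.903 + 442.4×2.37 + 318.5×0.533 = 1607.1706
Σ mᵢcᵢTᵢ = 388.9221×30.0 + 1048.488×50.3 + 169.7605×143.8 = 88818
T = 88818 / 1607.1706 = 55.26 °C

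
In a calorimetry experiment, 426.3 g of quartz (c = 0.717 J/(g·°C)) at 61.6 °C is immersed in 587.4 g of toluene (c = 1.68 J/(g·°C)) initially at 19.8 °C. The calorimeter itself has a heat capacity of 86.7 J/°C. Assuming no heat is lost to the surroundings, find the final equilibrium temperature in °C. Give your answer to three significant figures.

T_f = 29.1 °C

Heat lost by quartz = heat gained by toluene + calorimeter.
(426.3)(0.717)(61.6 − T) = [(587.4)(1.68) + 86.7](T − 19.8)
305.6571 (61.6 − T) = 1073.532 (T − 19.8)
18828 − 305.6571 T = 1073.532 T − 21256
40084 = 1379.1891 T
T = 29.06 °C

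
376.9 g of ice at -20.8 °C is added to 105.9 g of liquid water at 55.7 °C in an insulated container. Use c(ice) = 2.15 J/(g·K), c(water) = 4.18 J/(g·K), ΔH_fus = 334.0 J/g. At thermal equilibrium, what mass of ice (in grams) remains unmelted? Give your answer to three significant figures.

Heat to warm all ice to 0 °C: 376.9×2.15×20.8 = 16855 J
Heat released by water cooling to 0 °C: 105.9×4.18×55.7 = 24656 J
24656 J < 16855 + 376.9×334.0 = 142739.6 J, so not all ice melts; final T = 0 °C.
Heat left for melting: 24656 − 16855 = 7801 J
Mass melted = 7801 / 334.0 = 23.36 g
Ice remaining = 376.9 − 23.36 = 353.54 g

m_ice remaining = 354 g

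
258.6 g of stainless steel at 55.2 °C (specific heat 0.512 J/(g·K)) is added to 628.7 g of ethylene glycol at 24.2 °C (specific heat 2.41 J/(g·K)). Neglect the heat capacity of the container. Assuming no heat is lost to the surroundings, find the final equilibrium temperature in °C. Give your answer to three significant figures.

Heat lost by stainless steel = heat gained by ethylene glycol.
(258.6)(0.512)(55.2 − T) = (628.7)(2.41)(T − 24.2)
132.4032 (55.2 − T) = 1515.167 (T − 24.2)
7308.7 − 132.4032 T = 1515.167 T − 36667
43975.7 = 1647.5702 T
T = 26.69 °C

T_f = 26.7 °C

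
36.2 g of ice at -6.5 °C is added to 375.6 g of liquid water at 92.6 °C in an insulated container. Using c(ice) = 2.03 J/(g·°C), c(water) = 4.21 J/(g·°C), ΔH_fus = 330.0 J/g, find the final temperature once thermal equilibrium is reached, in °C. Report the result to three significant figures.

T_f = 77.3 °C

Heat to bring ice to 0 °C and melt it: q₁ = 36.2×2.03×6.5 + 36.2×330.0 = 12424 J
Heat the water can supply cooling to 0 °C: 375.6×4.21×92.6 = 146426 J > q₁, so all ice melts.
Energy balance: 375.6×4.21×(92.6 − T) = 12424 + 36.2×4.21×(T − 0)
1581.276(92.6 − T) = 12424 + 152.402 T
146426 − 12424 = 1733.678 T
T = 134002 / 1733.678 = 77.29 °C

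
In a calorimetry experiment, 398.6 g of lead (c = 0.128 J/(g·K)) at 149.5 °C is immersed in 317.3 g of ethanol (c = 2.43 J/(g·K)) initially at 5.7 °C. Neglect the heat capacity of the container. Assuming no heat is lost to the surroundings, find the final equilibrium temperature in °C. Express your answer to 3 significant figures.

T_f = 14.6 °C

Heat lost by lead = heat gained by ethanol.
(398.6)(0.128)(149.5 − T) = (317.3)(2.43)(T − 5.7)
51.0208 (149.5 − T) = 771.039 (T − 5.7)
7627.6 − 51.0208 T = 771.039 T − 4394.9
12022.5 = 822.0598 T
T = 14.62 °C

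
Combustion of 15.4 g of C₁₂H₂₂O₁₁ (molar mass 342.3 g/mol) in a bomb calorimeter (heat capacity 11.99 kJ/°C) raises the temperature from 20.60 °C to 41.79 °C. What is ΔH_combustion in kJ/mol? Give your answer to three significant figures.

ΔH = -5650 kJ/mol

ΔT = 41.79 − 20.60 = 21.19 °C
q_cal = C_cal × ΔT = 11.99 × 21.19 = 254.0681 kJ
n = 15.4 / 342.3 = 0.04499 mol
q_rxn = −q_cal = -254.0681 kJ
ΔH = -254.0681 / 0.04499 = -5647 kJ/mol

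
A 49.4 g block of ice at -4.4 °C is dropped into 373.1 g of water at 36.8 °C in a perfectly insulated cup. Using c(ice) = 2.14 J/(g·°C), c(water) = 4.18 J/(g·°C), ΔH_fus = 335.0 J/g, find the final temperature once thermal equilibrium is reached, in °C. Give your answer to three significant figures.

T_f = 22.9 °C

Heat to bring ice to 0 °C and melt it: q₁ = 49.4×2.14×4.4 + 49.4×335.0 = 17014 J
Heat the water can supply cooling to 0 °C: 373.1×4.18×36.8 = 57391.7 J > q₁, so all ice melts.
Energy balance: 373.1×4.18×(36.8 − T) = 17014 + 49.4×4.18×(T − 0)
1559.558(36.8 − T) = 17014 + 206.492 T
57391.7 − 17014 = 1766.050 T
T = 40377.7 / 1766.050 = 22.86 °C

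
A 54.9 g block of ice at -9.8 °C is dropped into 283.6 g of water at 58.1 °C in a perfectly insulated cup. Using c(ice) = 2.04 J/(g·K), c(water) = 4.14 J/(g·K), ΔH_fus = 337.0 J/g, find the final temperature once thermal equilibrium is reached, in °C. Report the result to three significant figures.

Heat to bring ice to 0 °C and melt it: q₁ = 54.9×2.04×9.8 + 54.9×337.0 = 19599 J
Heat the water can supply cooling to 0 °C: 283.6×4.14×58.1 = 68215.4 J > q₁, so all ice melts.
Energy balance: 283.6×4.14×(58.1 − T) = 19599 + 54.9×4.14×(T − 0)
1174.104(58.1 − T) = 19599 + 227.286 T
68215.4 − 19599 = 1401.390 T
T = 48616.4 / 1401.390 = 34.69 °C

T_f = 34.7 °C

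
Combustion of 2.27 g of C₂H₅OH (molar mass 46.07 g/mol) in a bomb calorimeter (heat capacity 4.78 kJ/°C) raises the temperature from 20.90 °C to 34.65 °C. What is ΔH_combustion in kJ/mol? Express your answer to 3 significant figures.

ΔH = -1330 kJ/mol

ΔT = 34.65 − 20.90 = 13.75 °C
q_cal = C_cal × ΔT = 4.78 × 13.75 = 65.725 kJ
n = 2.27 / 46.07 = 0.04927 mol
q_rxn = −q_cal = -65.725 kJ
ΔH = -65.725 / 0.04927 = -1334 kJ/mol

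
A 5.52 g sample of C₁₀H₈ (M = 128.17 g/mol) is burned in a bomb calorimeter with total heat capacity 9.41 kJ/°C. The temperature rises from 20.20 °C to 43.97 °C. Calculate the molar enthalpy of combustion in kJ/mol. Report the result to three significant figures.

ΔT = 43.97 − 20.20 = 23.77 °C
q_cal = C_cal × ΔT = 9.41 × 23.77 = 223.6757 kJ
n = 5.52 / 128.17 = 0.04307 mol
q_rxn = −q_cal = -223.6757 kJ
ΔH = -223.6757 / 0.04307 = -5193 kJ/mol

ΔH = -5190 kJ/mol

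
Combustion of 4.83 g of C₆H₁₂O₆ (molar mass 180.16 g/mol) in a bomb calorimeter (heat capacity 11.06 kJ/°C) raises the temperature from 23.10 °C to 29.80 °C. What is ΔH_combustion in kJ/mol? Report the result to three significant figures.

ΔT = 29.80 − 23.10 = 6.70 °C
q_cal = C_cal × ΔT = 11.06 × 6.70 = 74.102 kJ
n = 4.83 / 180.16 = 0.02681 mol
q_rxn = −q_cal = -74.102 kJ
ΔH = -74.102 / 0.02681 = -2764 kJ/mol

ΔH = -2760 kJ/mol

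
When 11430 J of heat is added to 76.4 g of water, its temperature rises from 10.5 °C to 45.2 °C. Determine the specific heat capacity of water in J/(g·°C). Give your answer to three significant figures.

c = q / (m ΔT) = 11430 / (76.4 × 34.7)
c = 11430 / 2651.08 = 4.31 J/(g·°C)

c = 4.31 J/(g·°C)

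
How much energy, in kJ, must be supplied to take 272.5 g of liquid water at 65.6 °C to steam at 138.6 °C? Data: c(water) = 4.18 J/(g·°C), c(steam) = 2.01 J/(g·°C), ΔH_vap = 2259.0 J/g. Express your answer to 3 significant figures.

q = 676 kJ

q1 (heat water 65.6→100.0 °C): 272.5 × 4.18 × 34.4 = 39183 J
q2 (vaporize at 100 °C): 272.5 × 2259.0 = 615578 J
q3 (heat steam 100.0→138.6 °C): 272.5 × 2.01 × 38.6 = 21142 J
Total: 39183 + 615578 + 21142 = 675903 J = 676 kJ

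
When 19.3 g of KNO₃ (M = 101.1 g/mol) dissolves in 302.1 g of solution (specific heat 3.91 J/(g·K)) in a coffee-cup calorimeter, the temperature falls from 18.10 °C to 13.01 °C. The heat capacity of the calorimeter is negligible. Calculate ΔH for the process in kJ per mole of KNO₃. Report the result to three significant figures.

|ΔT| = |13.01 − 18.10| = 5.09 °C
|q_surr| = (302.1 × 3.91) × 5.09 = 1181.211 × 5.09 = 6012 J
n(KNO₃) = 19.3 / 101.1 = 0.1909 mol
Temperature fell, so q_rxn = +|q_surr| = 6.012 kJ
ΔH = q_rxn / n = 31.49 kJ/mol

ΔH = 31.5 kJ/mol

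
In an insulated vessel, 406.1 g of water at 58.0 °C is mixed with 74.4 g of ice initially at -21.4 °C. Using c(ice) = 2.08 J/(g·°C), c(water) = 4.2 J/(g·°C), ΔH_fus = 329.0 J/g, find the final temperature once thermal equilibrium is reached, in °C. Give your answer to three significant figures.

Heat to bring ice to 0 °C and melt it: q₁ = 74.4×2.08×21.4 + 74.4×329.0 = 27789 J
Heat the water can supply cooling to 0 °C: 406.1×4.2×58.0 = 98926.0 J > q₁, so all ice melts.
Energy balance: 406.1×4.2×(58.0 − T) = 27789 + 74.4×4.2×(T − 0)
1705.62(58.0 − T) = 27789 + 312.48 T
98926.0 − 27789 = 2018.10 T
T = 71137.0 / 2018.10 = 35.249 °C

T_f = 35.2 °C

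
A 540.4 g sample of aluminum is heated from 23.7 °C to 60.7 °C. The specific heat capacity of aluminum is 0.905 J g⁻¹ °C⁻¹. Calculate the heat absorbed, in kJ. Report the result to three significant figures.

q = m c ΔT = 540.4 × 0.905 × (60.7 − 23.7)
q = 540.4 × 0.905 × 37.0 = 18100 J = 18.1 kJ

q = 18.1 kJ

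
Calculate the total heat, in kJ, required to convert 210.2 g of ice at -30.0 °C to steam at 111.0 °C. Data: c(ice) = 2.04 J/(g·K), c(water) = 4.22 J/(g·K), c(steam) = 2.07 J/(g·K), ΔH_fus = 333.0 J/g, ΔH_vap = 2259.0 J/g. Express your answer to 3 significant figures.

q = 651 kJ

q1 (heat ice -30.0→0.0 °C): 210.2 × 2.04 × 30.0 = 12864 J
q2 (melt at 0 °C): 210.2 × 333.0 = 69997 J
q3 (heat water 0.0→100.0 °C): 210.2 × 4.22 × 100.0 = 88704 J
q4 (vaporize at 100 °C): 210.2 × 2259.0 = 474842 J
q5 (heat steam 100.0→111.0 °C): 210.2 × 2.07 × 11.0 = 4786 J
Total: 12864 + 69997 + 88704 + 474842 + 4786 = 651193 J = 651 kJ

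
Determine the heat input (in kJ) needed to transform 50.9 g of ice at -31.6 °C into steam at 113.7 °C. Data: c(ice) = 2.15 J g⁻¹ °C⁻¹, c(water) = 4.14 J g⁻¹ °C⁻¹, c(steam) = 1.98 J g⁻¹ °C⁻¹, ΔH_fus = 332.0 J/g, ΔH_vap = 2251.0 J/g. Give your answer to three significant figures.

q1 (heat ice -31.6→0.0 °C): 50.9 × 2.15 × 31.6 = 3458 J
q2 (melt at 0 °C): 50.9 × 332.0 = 16899 J
q3 (heat water 0.0→100.0 °C): 50.9 × 4.14 × 100.0 = 21073 J
q4 (vaporize at 100 °C): 50.9 × 2251.0 = 114576 J
q5 (heat steam 100.0→113.7 °C): 50.9 × 1.98 × 13.7 = 1381 J
Total: 3458 + 16899 + 21073 + 114576 + 1381 = 157387 J = 157 kJ

q = 157 kJ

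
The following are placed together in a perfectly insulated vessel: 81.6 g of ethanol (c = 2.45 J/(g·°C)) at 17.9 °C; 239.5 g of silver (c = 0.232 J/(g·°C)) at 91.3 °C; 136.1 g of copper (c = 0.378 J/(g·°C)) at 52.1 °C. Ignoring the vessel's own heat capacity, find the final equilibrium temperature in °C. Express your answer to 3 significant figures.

Σ mᵢcᵢ(T − Tᵢ) = 0  ⇒  T = Σ mᵢcᵢTᵢ / Σ mᵢcᵢ
Σ mᵢcᵢ = 81.6×2.45 + 239.5×0.232 + 136.1×0.378 = 306.9298
Σ mᵢcᵢTᵢ = 199.92×17.9 + 55.564×91.3 + 51.4458×52.1 = 11332
T = 11332 / 306.9298 = 36.92 °C

T_f = 36.9 °C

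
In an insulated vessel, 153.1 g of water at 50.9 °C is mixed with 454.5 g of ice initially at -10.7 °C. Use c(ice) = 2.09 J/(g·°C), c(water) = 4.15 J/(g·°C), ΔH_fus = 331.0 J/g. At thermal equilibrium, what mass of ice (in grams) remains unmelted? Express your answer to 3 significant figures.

Heat to warm all ice to 0 °C: 454.5×2.09×10.7 = 10164 J
Heat released by water cooling to 0 °C: 153.1×4.15×50.9 = 32340 J
32340 J < 10164 + 454.5×331.0 = 160603.5 J, so not all ice melts; final T = 0 °C.
Heat left for melting: 32340 − 10164 = 22176 J
Mass melted = 22176 / 331.0 = 67.00 g
Ice remaining = 454.5 − 67.00 = 387.50 g

m_ice remaining = 388 g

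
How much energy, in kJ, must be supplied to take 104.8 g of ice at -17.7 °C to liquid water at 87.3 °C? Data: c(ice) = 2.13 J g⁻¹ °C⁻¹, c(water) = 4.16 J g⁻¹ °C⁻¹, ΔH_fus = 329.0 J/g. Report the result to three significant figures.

q = 76.5 kJ

q1 (heat ice -17.7→0.0 °C): 104.8 × 2.13 × 17.7 = 3951 J
q2 (melt at 0 °C): 104.8 × 329.0 = 34479 J
q3 (heat water 0.0→87.3 °C): 104.8 × 4.16 × 87.3 = 38060 J
Total: 3951 + 34479 + 38060 = 76490 J = 76.5 kJ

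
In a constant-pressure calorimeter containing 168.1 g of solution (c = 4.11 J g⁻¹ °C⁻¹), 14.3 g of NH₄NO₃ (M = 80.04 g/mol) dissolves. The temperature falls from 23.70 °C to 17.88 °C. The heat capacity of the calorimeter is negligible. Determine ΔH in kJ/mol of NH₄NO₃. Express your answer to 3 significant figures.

ΔH = 22.5 kJ/mol

|ΔT| = |17.88 − 23.70| = 5.82 °C
|q_surr| = (168.1 × 4.11) × 5.82 = 690.891 × 5.82 = 4021 J
n(NH₄NO₃) = 14.3 / 80.04 = 0.1787 mol
Temperature fell, so q_rxn = +|q_surr| = 4.021 kJ
ΔH = q_rxn / n = 22.50 kJ/mol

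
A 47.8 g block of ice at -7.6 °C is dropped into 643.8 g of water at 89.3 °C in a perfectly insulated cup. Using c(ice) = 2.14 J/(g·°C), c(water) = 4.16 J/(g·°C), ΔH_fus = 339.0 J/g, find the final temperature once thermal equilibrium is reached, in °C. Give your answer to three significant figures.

Heat to bring ice to 0 °C and melt it: q₁ = 47.8×2.14×7.6 + 47.8×339.0 = 16982 J
Heat the water can supply cooling to 0 °C: 643.8×4.16×89.3 = 239164 J > q₁, so all ice melts.
Energy balance: 643.8×4.16×(89.3 − T) = 16982 + 47.8×4.16×(T − 0)
2678.208(89.3 − T) = 16982 + 198.848 T
239164 − 16982 = 2877.056 T
T = 222182 / 2877.056 = 77.23 °C

T_f = 77.2 °C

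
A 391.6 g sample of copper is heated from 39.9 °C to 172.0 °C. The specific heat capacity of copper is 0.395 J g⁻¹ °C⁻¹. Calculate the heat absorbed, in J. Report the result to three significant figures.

q = 20400 J

q = m c ΔT = 391.6 × 0.395 × (172.0 − 39.9)
q = 391.6 × 0.395 × 132.1 = 20430 J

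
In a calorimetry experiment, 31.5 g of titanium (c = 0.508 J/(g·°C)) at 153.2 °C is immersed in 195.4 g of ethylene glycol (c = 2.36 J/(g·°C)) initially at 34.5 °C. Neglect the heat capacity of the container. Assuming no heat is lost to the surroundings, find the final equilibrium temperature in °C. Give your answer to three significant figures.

T_f = 38.5 °C

Heat lost by titanium = heat gained by ethylene glycol.
(31.5)(0.508)(153.2 − T) = (195.4)(2.36)(T − 34.5)
16.002 (153.2 − T) = 461.144 (T − 34.5)
2451.5 − 16.002 T = 461.144 T − 15909
18360.5 = 477.146 T
T = 38.48 °C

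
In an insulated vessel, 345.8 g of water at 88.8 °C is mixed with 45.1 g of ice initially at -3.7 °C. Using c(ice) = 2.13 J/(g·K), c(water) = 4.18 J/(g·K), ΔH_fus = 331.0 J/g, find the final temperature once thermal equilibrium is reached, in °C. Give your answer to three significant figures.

Heat to bring ice to 0 °C and melt it: q₁ = 45.1×2.13×3.7 + 45.1×331.0 = 15284 J
Heat the water can supply cooling to 0 °C: 345.8×4.18×88.8 = 128355 J > q₁, so all ice melts.
Energy balance: 345.8×4.18×(88.8 − T) = 15284 + 45.1×4.18×(T − 0)
1445.444(88.8 − T) = 15284 + 188.518 T
128355 − 15284 = 1633.962 T
T = 113071 / 1633.962 = 69.20 °C

T_f = 69.2 °C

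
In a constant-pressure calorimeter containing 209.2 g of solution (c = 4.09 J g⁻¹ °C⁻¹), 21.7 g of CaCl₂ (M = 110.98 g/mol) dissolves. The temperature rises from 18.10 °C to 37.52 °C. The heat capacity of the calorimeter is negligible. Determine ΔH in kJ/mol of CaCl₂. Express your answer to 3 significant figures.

ΔH = -85.0 kJ/mol

|ΔT| = |37.52 − 18.10| = 19.42 °C
|q_surr| = (209.2 × 4.09) × 19.42 = 855.628 × 19.42 = 16620 J
n(CaCl₂) = 21.7 / 110.98 = 0.1955 mol
Temperature rose, so q_rxn = −|q_surr| = -16.62 kJ
ΔH = q_rxn / n = -85.01 kJ/mol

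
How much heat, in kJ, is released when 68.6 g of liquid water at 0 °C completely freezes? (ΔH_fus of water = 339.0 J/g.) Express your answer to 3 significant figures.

q = 23.3 kJ

q = m × ΔH_fus = 68.6 × 339.0 = 23260 J = 23.3 kJ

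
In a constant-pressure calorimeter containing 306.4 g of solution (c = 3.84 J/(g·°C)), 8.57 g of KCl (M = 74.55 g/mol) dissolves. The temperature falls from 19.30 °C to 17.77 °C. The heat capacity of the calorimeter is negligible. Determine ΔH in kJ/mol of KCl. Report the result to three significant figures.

|ΔT| = |17.77 − 19.30| = 1.53 °C
|q_surr| = (306.4 × 3.84) × 1.53 = 1176.576 × 1.53 = 1800 J
n(KCl) = 8.57 / 74.55 = 0.1150 mol
Temperature fell, so q_rxn = +|q_surr| = 1.800 kJ
ΔH = q_rxn / n = 15.65 kJ/mol

ΔH = 15.7 kJ/mol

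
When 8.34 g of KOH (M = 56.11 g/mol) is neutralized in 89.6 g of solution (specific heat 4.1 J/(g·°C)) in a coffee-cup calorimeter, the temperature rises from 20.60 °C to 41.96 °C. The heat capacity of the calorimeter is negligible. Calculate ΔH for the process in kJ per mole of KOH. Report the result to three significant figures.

|ΔT| = |41.96 − 20.60| = 21.36 °C
|q_surr| = (89.6 × 4.1) × 21.36 = 367.36 × 21.36 = 7847 J
n(KOH) = 8.34 / 56.11 = 0.1486 mol
Temperature rose, so q_rxn = −|q_surr| = -7.847 kJ
ΔH = q_rxn / n = -52.81 kJ/mol

ΔH = -52.8 kJ/mol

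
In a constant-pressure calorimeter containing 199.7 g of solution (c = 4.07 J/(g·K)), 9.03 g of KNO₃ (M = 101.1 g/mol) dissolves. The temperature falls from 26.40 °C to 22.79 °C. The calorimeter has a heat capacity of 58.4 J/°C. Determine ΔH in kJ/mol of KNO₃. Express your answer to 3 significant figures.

|ΔT| = |22.79 − 26.40| = 3.61 °C
|q_surr| = (199.7 × 4.07 + 58.4) × 3.61 = 871.179 × 3.61 = 3145 J
n(KNO₃) = 9.03 / 101.1 = 0.08932 mol
Temperature fell, so q_rxn = +|q_surr| = 3.145 kJ
ΔH = q_rxn / n = 35.21 kJ/mol

ΔH = 35.2 kJ/mol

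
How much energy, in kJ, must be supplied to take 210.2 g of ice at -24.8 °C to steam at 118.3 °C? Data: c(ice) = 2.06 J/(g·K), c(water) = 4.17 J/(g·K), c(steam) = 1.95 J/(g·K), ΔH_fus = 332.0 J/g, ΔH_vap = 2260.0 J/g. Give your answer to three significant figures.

q1 (heat ice -24.8→0.0 °C): 210.2 × 2.06 × 24.8 = 10739 J
q2 (melt at 0 °C): 210.2 × 332.0 = 69786 J
q3 (heat water 0.0→100.0 °C): 210.2 × 4.17 × 100.0 = 87653 J
q4 (vaporize at 100 °C): 210.2 × 2260.0 = 475052 J
q5 (heat steam 100.0→118.3 °C): 210.2 × 1.95 × 18.3 = 7501 J
Total: 10739 + 69786 + 87653 + 475052 + 7501 = 650731 J = 651 kJ

q = 651 kJ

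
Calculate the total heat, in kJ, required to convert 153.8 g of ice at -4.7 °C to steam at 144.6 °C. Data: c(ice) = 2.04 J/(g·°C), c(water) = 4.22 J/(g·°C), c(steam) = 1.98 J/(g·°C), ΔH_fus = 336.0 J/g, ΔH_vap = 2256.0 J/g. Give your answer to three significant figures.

q1 (heat ice -4.7→0.0 °C): 153.8 × 2.04 × 4.7 = 1475 J
q2 (melt at 0 °C): 153.8 × 336.0 = 51677 J
q3 (heat water 0.0→100.0 °C): 153.8 × 4.22 × 100.0 = 64904 J
q4 (vaporize at 100 °C): 153.8 × 2256.0 = 346973 J
q5 (heat steam 100.0→144.6 °C): 153.8 × 1.98 × 44.6 = 13582 J
Total: 1475 + 51677 + 64904 + 346973 + 13582 = 478611 J = 479 kJ

q = 479 kJ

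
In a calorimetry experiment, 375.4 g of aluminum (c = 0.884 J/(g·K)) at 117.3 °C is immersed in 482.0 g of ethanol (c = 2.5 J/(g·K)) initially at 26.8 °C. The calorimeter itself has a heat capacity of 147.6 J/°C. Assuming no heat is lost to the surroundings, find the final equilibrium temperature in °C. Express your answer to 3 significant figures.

T_f = 44.6 °C

Heat lost by aluminum = heat gained by ethanol + calorimeter.
(375.4)(0.884)(117.3 − T) = [(482.0)(2.5) + 147.6](T − 26.8)
331.8536 (117.3 − T) = 1352.6 (T − 26.8)
38926 − 331.8536 T = 1352.6 T − 36250
75176 = 1684.4536 T
T = 44.63 °C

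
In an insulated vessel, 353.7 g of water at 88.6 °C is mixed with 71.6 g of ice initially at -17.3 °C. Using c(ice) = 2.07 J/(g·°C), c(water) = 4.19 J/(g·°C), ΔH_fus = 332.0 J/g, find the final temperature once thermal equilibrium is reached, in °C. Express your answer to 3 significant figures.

T_f = 58.9 °C

Heat to bring ice to 0 °C and melt it: q₁ = 71.6×2.07×17.3 + 71.6×332.0 = 26335 J
Heat the water can supply cooling to 0 °C: 353.7×4.19×88.6 = 131305 J > q₁, so all ice melts.
Energy balance: 353.7×4.19×(88.6 − T) = 26335 + 71.6×4.19×(T − 0)
1482.003(88.6 − T) = 26335 + 300.004 T
131305 − 26335 = 1782.007 T
T = 104970 / 1782.007 = 58.91 °C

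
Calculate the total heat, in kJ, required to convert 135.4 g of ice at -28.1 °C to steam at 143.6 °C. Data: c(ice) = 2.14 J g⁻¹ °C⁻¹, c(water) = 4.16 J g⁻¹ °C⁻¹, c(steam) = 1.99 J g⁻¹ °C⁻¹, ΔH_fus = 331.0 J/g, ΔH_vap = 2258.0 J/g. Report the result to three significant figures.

q = 427 kJ

q1 (heat ice -28.1→0.0 °C): 135.4 × 2.14 × 28.1 = 8142 J
q2 (melt at 0 °C): 135.4 × 331.0 = 44817 J
q3 (heat water 0.0→100.0 °C): 135.4 × 4.16 × 100.0 = 56326 J
q4 (vaporize at 100 °C): 135.4 × 2258.0 = 305733 J
q5 (heat steam 100.0→143.6 °C): 135.4 × 1.99 × 43.6 = 11748 J
Total: 8142 + 44817 + 56326 + 305733 + 11748 = 426766 J = 427 kJ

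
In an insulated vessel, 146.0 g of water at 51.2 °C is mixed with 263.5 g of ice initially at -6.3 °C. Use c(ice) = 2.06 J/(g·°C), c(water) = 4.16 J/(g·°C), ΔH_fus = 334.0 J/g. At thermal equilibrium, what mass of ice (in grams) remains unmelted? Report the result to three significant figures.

Heat to warm all ice to 0 °C: 263.5×2.06×6.3 = 3419.7 J
Heat released by water cooling to 0 °C: 146.0×4.16×51.2 = 31097 J
31097 J < 3419.7 + 263.5×334.0 = 91428.7 J, so not all ice melts; final T = 0 °C.
Heat left for melting: 31097 − 3419.7 = 27677.3 J
Mass melted = 27677.3 / 334.0 = 82.87 g
Ice remaining = 263.5 − 82.87 = 180.63 g

m_ice remaining = 181 g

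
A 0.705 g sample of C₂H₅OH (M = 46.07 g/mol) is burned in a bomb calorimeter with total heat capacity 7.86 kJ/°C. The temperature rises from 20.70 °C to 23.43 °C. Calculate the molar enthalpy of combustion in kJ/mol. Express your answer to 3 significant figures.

ΔH = -1400 kJ/mol

ΔT = 23.43 − 20.70 = 2.73 °C
q_cal = C_cal × ΔT = 7.86 × 2.73 = 21.4578 kJ
n = 0.705 / 46.07 = 0.01530 mol
q_rxn = −q_cal = -21.4578 kJ
ΔH = -21.4578 / 0.01530 = -1402 kJ/mol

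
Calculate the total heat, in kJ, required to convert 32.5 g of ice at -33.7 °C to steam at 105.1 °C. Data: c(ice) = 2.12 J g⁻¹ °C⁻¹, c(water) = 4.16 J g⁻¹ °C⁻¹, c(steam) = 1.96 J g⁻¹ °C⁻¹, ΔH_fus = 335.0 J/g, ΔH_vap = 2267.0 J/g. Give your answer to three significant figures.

q1 (heat ice -33.7→0.0 °C): 32.5 × 2.12 × 33.7 = 2322 J
q2 (melt at 0 °C): 32.5 × 335.0 = 10888 J
q3 (heat water 0.0→100.0 °C): 32.5 × 4.16 × 100.0 = 13520 J
q4 (vaporize at 100 °C): 32.5 × 2267.0 = 73678 J
q5 (heat steam 100.0→105.1 °C): 32.5 × 1.96 × 5.1 = 325 J
Total: 2322 + 10888 + 13520 + 73678 + 325 = 100733 J = 101 kJ

q = 101 kJ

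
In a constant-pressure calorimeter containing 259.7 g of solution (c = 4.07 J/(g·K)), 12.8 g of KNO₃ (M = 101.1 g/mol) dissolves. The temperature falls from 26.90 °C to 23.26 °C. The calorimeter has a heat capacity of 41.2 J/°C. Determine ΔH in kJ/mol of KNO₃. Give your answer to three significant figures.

|ΔT| = |23.26 − 26.90| = 3.64 °C
|q_surr| = (259.7 × 4.07 + 41.2) × 3.64 = 1098.179 × 3.64 = 3997 J
n(KNO₃) = 12.8 / 101.1 = 0.1266 mol
Temperature fell, so q_rxn = +|q_surr| = 3.997 kJ
ΔH = q_rxn / n = 31.57 kJ/mol

ΔH = 31.6 kJ/mol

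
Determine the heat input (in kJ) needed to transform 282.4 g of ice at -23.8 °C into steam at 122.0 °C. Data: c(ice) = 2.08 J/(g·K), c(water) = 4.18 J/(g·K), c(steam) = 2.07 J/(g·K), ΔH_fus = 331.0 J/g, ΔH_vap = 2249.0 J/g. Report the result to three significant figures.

q1 (heat ice -23.8→0.0 °C): 282.4 × 2.08 × 23.8 = 13980 J
q2 (melt at 0 °C): 282.4 × 331.0 = 93474 J
q3 (heat water 0.0→100.0 °C): 282.4 × 4.18 × 100.0 = 118043 J
q4 (vaporize at 100 °C): 282.4 × 2249.0 = 635118 J
q5 (heat steam 100.0→122.0 °C): 282.4 × 2.07 × 22.0 = 12860 J
Total: 13980 + 93474 + 118043 + 635118 + 12860 = 873475 J = 873 kJ

q = 873 kJ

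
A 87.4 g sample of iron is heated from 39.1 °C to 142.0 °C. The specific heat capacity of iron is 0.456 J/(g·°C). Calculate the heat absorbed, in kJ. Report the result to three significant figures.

q = m c ΔT = 87.4 × 0.456 × (142.0 − 39.1)
q = 87.4 × 0.456 × 102.9 = 4101 J = 4.10 kJ

q = 4.10 kJ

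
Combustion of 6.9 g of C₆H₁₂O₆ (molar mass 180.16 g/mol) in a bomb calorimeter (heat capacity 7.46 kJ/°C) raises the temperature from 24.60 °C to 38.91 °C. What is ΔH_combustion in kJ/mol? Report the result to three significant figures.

ΔH = -2790 kJ/mol

ΔT = 38.91 − 24.60 = 14.31 °C
q_cal = C_cal × ΔT = 7.46 × 14.31 = 106.7526 kJ
n = 6.9 / 180.16 = 0.03830 mol
q_rxn = −q_cal = -106.7526 kJ
ΔH = -106.7526 / 0.03830 = -2787 kJ/mol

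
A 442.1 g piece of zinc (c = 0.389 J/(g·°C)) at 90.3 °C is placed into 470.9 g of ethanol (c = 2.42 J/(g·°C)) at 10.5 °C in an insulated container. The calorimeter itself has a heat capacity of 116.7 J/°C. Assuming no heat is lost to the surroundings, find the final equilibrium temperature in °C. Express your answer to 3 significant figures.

Heat lost by zinc = heat gained by ethanol + calorimeter.
(442.1)(0.389)(90.3 − T) = [(470.9)(2.42) + 116.7](T − 10.5)
171.9769 (90.3 − T) = 1256.278 (T − 10.5)
15530 − 171.9769 T = 1256.278 T − 13191
28721 = 1428.2549 T
T = 20.11 °C

T_f = 20.1 °C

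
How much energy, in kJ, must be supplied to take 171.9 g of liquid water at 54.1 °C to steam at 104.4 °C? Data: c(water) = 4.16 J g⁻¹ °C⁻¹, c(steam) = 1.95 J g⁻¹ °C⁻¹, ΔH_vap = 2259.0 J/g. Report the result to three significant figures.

q = 423 kJ

q1 (heat water 54.1→100.0 °C): 171.9 × 4.16 × 45.9 = 32823 J
q2 (vaporize at 100 °C): 171.9 × 2259.0 = 388322 J
q3 (heat steam 100.0→104.4 °C): 171.9 × 1.95 × 4.4 = 1475 J
Total: 32823 + 388322 + 1475 = 422620 J = 423 kJ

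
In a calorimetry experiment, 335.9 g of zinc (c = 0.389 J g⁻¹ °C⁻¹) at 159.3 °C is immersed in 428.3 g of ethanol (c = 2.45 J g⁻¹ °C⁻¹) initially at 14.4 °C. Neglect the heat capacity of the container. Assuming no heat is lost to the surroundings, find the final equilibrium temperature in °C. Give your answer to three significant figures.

Heat lost by zinc = heat gained by ethanol.
(335.9)(0.389)(159.3 − T) = (428.3)(2.45)(T − 14.4)
130.6651 (159.3 − T) = 1049.335 (T − 14.4)
20815 − 130.6651 T = 1049.335 T − 15110
35925 = 1180.0001 T
T = 30.44 °C

T_f = 30.4 °C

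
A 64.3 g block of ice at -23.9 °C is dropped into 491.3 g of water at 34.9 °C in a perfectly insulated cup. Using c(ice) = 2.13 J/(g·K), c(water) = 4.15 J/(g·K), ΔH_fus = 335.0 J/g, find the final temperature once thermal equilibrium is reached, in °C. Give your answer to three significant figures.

T_f = 20.1 °C

Heat to bring ice to 0 °C and melt it: q₁ = 64.3×2.13×23.9 + 64.3×335.0 = 24814 J
Heat the water can supply cooling to 0 °C: 491.3×4.15×34.9 = 71157.4 J > q₁, so all ice melts.
Energy balance: 491.3×4.15×(34.9 − T) = 24814 + 64.3×4.15×(T − 0)
2038.895(34.9 − T) = 24814 + 266.845 T
71157.4 − 24814 = 2305.740 T
T = 46343.4 / 2305.740 = 20.10 °C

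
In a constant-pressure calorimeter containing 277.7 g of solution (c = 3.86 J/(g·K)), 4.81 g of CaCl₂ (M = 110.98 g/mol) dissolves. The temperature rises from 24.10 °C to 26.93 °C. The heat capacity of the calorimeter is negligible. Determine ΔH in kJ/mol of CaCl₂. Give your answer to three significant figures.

ΔH = -70.0 kJ/mol

|ΔT| = |26.93 − 24.10| = 2.83 °C
|q_surr| = (277.7 × 3.86) × 2.83 = 1071.922 × 2.83 = 3034 J
n(CaCl₂) = 4.81 / 110.98 = 0.04334 mol
Temperature rose, so q_rxn = −|q_surr| = -3.034 kJ
ΔH = q_rxn / n = -70.00 kJ/mol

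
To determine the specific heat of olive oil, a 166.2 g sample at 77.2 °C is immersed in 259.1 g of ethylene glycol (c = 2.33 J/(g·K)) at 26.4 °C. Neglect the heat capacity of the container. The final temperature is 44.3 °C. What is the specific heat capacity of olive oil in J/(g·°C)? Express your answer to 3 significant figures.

q_gained = (259.1 × 2.33) × (44.3 − 26.4) = 10810 J
q_lost = 166.2 × c × (77.2 − 44.3) = 5467.98 c
Set equal: c = 10810 / 5467.98 = 1.98 J/(g·°C)

c = 1.98 J/(g·°C)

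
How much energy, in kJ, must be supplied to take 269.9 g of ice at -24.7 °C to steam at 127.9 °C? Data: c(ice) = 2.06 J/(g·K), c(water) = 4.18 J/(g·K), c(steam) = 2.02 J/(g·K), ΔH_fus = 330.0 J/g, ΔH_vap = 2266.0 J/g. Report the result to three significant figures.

q = 842 kJ

q1 (heat ice -24.7→0.0 °C): 269.9 × 2.06 × 24.7 = 13733 J
q2 (melt at 0 °C): 269.9 × 330.0 = 89067 J
q3 (heat water 0.0→100.0 °C): 269.9 × 4.18 × 100.0 = 112818 J
q4 (vaporize at 100 °C): 269.9 × 2266.0 = 611593 J
q5 (heat steam 100.0→127.9 °C): 269.9 × 2.02 × 27.9 = 15211 J
Total: 13733 + 89067 + 112818 + 611593 + 15211 = 842422 J = 842 kJ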